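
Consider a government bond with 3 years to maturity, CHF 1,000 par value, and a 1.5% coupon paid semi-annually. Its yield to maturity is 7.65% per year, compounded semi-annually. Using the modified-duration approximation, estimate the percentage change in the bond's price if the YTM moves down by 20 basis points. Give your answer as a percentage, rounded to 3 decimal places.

Periodic yield y = 0.03825. Modified duration first:
  t   CF        PV=CF/(1+0.03825)^t    t·PV
  1         7.50         7.2237         7.2237
  2         7.50         6.9576        13.9151
  3         7.50         6.7012        20.1037
  4         7.50         6.4544        25.8175
  5         7.50         6.2166        31.0829
  6     1,007.50       804.3284     4,825.9705
  Σ                    837.8819     4,924.1135
P = 837.8819; D_Mac = 5.87686 half-year periods = 2.93843 yrs; D_mod = 2.93843/(1+0.03825) = 2.83018 yrs.
ΔP/P ≈ -D_mod · Δy = -2.83018 × (-0.002) = +0.005660 = +0.5660%.

+0.566%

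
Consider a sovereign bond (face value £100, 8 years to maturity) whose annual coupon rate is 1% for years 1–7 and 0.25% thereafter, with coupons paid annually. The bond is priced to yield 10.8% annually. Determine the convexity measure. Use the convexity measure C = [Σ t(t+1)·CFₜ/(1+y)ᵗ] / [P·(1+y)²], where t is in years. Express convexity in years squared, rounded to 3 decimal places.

With y = 0.108:
  t   CF        PV=CF/(1+0.108)^t    t·PV        t(t+1)·PV
  1         1.00         0.9025         0.9025           1.8051
  2         1.00         0.8146         1.6291           4.8873
  3         1.00         0.7352         2.2055           8.8219
  4         1.00         0.6635         2.6540          13.2700
  5         1.00         0.5988         2.9941          17.9648
  6         1.00         0.5405         3.2427          22.6992
  7         1.00         0.4878         3.4144          27.3155
  8       100.25        44.1333       353.0663       3,177.5968
  Σ                     48.8761       370.1087       3,274.3607
P = 48.8761.
Convexity = Σ t(t+1)·PV / [P·(1+y)²] = 3,274.3607 / (48.8761 × 1.227664) = 54.56957.

54.570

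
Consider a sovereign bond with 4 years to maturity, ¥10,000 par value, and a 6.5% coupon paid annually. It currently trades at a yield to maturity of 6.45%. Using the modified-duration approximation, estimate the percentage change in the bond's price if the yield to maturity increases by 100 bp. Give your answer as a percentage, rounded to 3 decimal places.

-3.428%

Periodic yield y = 0.0645. Modified duration first:
  t   CF        PV=CF/(1+0.0645)^t    t·PV
  1       650.00       610.6153       610.6153
  2       650.00       573.6170     1,147.2340
  3       650.00       538.8605     1,616.5815
  4    10,650.00     8,294.0556    33,176.2226
  Σ                 10,017.1485    36,550.6535
P = 10,017.1485; D_Mac = 3.64881 yrs; D_mod = 3.64881/(1+0.0645) = 3.42772 yrs.
ΔP/P ≈ -D_mod · Δy = -3.42772 × (+0.01) = -0.034277 = -3.4277%.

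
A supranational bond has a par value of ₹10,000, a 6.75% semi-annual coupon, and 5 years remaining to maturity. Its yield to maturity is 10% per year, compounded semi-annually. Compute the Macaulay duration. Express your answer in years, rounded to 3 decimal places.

Periodic yield y = 0.05. Discount each cash flow and weight by its period:
  t   CF        PV=CF/(1+0.05)^t    t·PV
  1       337.50       321.4286       321.4286
  2       337.50       306.1224       612.2449
  3       337.50       291.5452       874.6356
  4       337.50       277.6621     1,110.6483
  5       337.50       264.4401     1,322.2004
  6       337.50       251.8477     1,511.0862
  7       337.50       239.8549     1,678.9846
  8       337.50       228.4333     1,827.4663
  9       337.50       217.5555     1,957.9996
  10   10,337.50     6,346.3283    63,463.2826
  Σ                  8,745.2181    74,679.9771
Price P = Σ PV = 8,745.2181.
Macaulay duration = Σ(t·PV) / P = 74,679.9771 / 8,745.2181 = 8.53952 half-year periods.
In years: 8.53952 / 2 = 4.26976 years.

4.270 years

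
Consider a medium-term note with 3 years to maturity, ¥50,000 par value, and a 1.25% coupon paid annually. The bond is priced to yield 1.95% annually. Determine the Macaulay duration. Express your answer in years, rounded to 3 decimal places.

2.963 years

Periodic yield y = 0.0195. Discount each cash flow and weight by its year:
  t   CF        PV=CF/(1+0.0195)^t    t·PV
  1       625.00       613.0456       613.0456
  2       625.00       601.3199     1,202.6397
  3    50,625.00    47,775.2915   143,325.8746
  Σ                 48,989.6570   145,141.5600
Price P = Σ PV = 48,989.6570.
Macaulay duration = Σ(t·PV) / P = 145,141.5600 / 48,989.6570 = 2.96270 years.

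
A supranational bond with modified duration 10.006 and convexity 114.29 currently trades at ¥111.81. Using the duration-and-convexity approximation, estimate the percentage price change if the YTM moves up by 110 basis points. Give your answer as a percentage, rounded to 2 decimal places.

-10.32%

Duration effect: -D_mod·Δy = -10.006 × (+0.011) = -0.110066
Convexity effect: ½·C·(Δy)² = 0.5 × 114.29 × (0.011)² = +0.006914545
ΔP/P ≈ -0.110066 + 0.006914545 = -0.103151455
= -10.3151455%.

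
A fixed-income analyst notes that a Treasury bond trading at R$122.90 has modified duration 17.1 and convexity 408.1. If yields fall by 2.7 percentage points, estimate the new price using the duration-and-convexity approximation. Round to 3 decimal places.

R$197.925

Duration effect: -D_mod·Δy = -17.1 × (-0.027) = +0.461700
Convexity effect: ½·C·(Δy)² = 0.5 × 408.1 × (-0.027)² = +0.14875245
ΔP/P ≈ +0.461700 + 0.14875245 = +0.61045245
New price ≈ 122.90 × (1 + 0.61045245) = 197.924606105.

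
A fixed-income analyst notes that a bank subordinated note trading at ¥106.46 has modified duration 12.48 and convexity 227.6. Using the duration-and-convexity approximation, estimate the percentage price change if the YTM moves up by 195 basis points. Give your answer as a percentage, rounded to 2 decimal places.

Duration effect: -D_mod·Δy = -12.48 × (+0.0195) = -0.243360
Convexity effect: ½·C·(Δy)² = 0.5 × 227.6 × (0.0195)² = +0.04327245
ΔP/P ≈ -0.243360 + 0.04327245 = -0.20008755
= -20.008755%.

-20.01%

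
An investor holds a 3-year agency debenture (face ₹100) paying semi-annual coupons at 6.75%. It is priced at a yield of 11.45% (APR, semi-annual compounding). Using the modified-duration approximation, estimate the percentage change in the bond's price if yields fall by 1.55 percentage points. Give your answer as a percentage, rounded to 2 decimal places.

+4.03%

Periodic yield y = 0.05725. Modified duration first:
  t   CF        PV=CF/(1+0.05725)^t    t·PV
  1        3.375         3.1922         3.1922
  2        3.375         3.0194         6.0388
  3        3.375         2.8559         8.5677
  4        3.375         2.7012        10.8050
  5        3.375         2.5550        12.7748
  6      103.375        74.0200       444.1203
  Σ                     88.3438       485.4987
P = 88.3438; D_Mac = 5.49556 half-year periods = 2.74778 yrs; D_mod = 2.74778/(1+0.05725) = 2.59899 yrs.
ΔP/P ≈ -D_mod · Δy = -2.59899 × (-0.0155) = +0.040284 = +4.0284%.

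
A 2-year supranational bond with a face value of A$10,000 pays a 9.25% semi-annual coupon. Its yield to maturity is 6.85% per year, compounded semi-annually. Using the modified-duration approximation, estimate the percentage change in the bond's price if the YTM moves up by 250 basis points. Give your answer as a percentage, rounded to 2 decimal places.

-4.53%

Periodic yield y = 0.03425. Modified duration first:
  t   CF        PV=CF/(1+0.03425)^t    t·PV
  1       462.50       447.1839       447.1839
  2       462.50       432.3751       864.7502
  3       462.50       418.0567     1,254.1700
  4    10,462.50     9,143.9397    36,575.7587
  Σ                 10,441.5554    39,141.8629
P = 10,441.5554; D_Mac = 3.74866 half-year periods = 1.87433 yrs; D_mod = 1.87433/(1+0.03425) = 1.81226 yrs.
ΔP/P ≈ -D_mod · Δy = -1.81226 × (+0.025) = -0.045307 = -4.5307%.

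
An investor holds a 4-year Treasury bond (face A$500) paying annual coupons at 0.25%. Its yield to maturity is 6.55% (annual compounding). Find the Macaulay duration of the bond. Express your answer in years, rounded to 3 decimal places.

Periodic yield y = 0.0655. Discount each cash flow and weight by its year:
  t   CF        PV=CF/(1+0.0655)^t    t·PV
  1         1.25         1.1732         1.1732
  2         1.25         1.1010         2.2021
  3         1.25         1.0334         3.1001
  4       501.25       388.9024     1,555.6094
  Σ                    392.2099     1,562.0847
Price P = Σ PV = 392.2099.
Macaulay duration = Σ(t·PV) / P = 1,562.0847 / 392.2099 = 3.98278 years.

3.983 years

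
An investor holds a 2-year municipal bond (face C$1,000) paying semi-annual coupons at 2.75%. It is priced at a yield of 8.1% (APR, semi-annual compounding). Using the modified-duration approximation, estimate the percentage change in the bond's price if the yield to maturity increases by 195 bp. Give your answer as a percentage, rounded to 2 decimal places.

Periodic yield y = 0.0405. Modified duration first:
  t   CF        PV=CF/(1+0.0405)^t    t·PV
  1        13.75        13.2148        13.2148
  2        13.75        12.7004        25.4009
  3        13.75        12.2061        36.6183
  4     1,013.75       864.8933     3,459.5732
  Σ                    903.0146     3,534.8071
P = 903.0146; D_Mac = 3.91445 half-year periods = 1.95723 yrs; D_mod = 1.95723/(1+0.0405) = 1.88104 yrs.
ΔP/P ≈ -D_mod · Δy = -1.88104 × (+0.0195) = -0.036680 = -3.6680%.

-3.67%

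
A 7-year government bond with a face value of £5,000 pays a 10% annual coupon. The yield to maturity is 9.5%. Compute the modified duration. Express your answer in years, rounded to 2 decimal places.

4.91 years

Periodic yield y = 0.095. First find Macaulay duration:
  t   CF        PV=CF/(1+0.095)^t    t·PV
  1       500.00       456.6210       456.6210
  2       500.00       417.0055       834.0110
  3       500.00       380.8269     1,142.4808
  4       500.00       347.7871     1,391.1486
  5       500.00       317.6138     1,588.0692
  6       500.00       290.0583     1,740.3498
  7     5,500.00     2,913.8276    20,396.7933
  Σ                  5,123.7403    27,549.4736
P = 5,123.7403; Macaulay duration = 27,549.4736 / 5,123.7403 = 5.37683 years.
Modified duration = D_Mac / (1 + y) = 5.37683 / 1.095 = 4.91035 years.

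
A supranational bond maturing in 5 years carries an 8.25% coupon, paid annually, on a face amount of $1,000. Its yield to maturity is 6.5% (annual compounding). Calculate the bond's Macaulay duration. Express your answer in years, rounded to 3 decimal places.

4.321 years

Periodic yield y = 0.065. Discount each cash flow and weight by its year:
  t   CF        PV=CF/(1+0.065)^t    t·PV
  1        82.50        77.4648        77.4648
  2        82.50        72.7369       145.4738
  3        82.50        68.2976       204.8927
  4        82.50        64.1292       256.5166
  5     1,082.50       790.0960     3,950.4800
  Σ                  1,072.7244     4,634.8279
Price P = Σ PV = 1,072.7244.
Macaulay duration = Σ(t·PV) / P = 4,634.8279 / 1,072.7244 = 4.32061 years.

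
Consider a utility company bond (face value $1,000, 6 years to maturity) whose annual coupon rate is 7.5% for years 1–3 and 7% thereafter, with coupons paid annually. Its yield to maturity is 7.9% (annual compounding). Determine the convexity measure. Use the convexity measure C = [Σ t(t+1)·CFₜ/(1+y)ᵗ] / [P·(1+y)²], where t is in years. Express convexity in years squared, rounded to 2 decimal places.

With y = 0.079:
  t   CF        PV=CF/(1+0.079)^t    t·PV        t(t+1)·PV
  1        75.00        69.5088        69.5088         139.0176
  2        75.00        64.4197       128.8393         386.5179
  3        75.00        59.7031       179.1093         716.4373
  4        70.00        51.6431       206.5724       1,032.8619
  5        70.00        47.8620       239.3100       1,435.8599
  6     1,070.00       678.0397     4,068.2381      28,477.6665
  Σ                    971.1763     4,891.5779      32,188.3611
P = 971.1763.
Convexity = Σ t(t+1)·PV / [P·(1+y)²] = 32,188.3611 / (971.1763 × 1.164241) = 28.46806.

28.47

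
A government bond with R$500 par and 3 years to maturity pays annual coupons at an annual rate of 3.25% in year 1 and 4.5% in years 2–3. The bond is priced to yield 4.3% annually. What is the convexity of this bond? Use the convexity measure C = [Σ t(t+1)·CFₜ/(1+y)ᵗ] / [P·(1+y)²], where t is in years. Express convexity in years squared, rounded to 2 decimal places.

10.51

With y = 0.043:
  t   CF        PV=CF/(1+0.043)^t    t·PV        t(t+1)·PV
  1        16.25        15.5801        15.5801          31.1601
  2        22.50        20.6830        41.3660         124.0981
  3       522.50       460.5040     1,381.5119       5,526.0475
  Σ                    496.7670     1,438.4580       5,681.3057
P = 496.7670.
Convexity = Σ t(t+1)·PV / [P·(1+y)²] = 5,681.3057 / (496.7670 × 1.087849) = 10.51300.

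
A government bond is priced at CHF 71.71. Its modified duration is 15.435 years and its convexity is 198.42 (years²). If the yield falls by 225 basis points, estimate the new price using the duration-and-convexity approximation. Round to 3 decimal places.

Duration effect: -D_mod·Δy = -15.435 × (-0.0225) = +0.3472875
Convexity effect: ½·C·(Δy)² = 0.5 × 198.42 × (-0.0225)² = +0.0502250625
ΔP/P ≈ +0.3472875 + 0.0502250625 = +0.3975125625
New price ≈ 71.71 × (1 + 0.3975125625) = 100.215625856875.

CHF 100.216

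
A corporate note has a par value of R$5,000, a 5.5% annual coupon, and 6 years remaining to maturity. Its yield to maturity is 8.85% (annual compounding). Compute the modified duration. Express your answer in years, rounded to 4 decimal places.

4.7757 years

Periodic yield y = 0.0885. First find Macaulay duration:
  t   CF        PV=CF/(1+0.0885)^t    t·PV
  1       275.00       252.6412       252.6412
  2       275.00       232.1004       464.2007
  3       275.00       213.2296       639.6887
  4       275.00       195.8930       783.5721
  5       275.00       179.9660       899.8301
  6     5,275.00     3,171.4061    19,028.4369
  Σ                  4,245.2364    22,068.3697
P = 4,245.2364; Macaulay duration = 22,068.3697 / 4,245.2364 = 5.19838 years.
Modified duration = D_Mac / (1 + y) = 5.19838 / 1.0885 = 4.77573 years.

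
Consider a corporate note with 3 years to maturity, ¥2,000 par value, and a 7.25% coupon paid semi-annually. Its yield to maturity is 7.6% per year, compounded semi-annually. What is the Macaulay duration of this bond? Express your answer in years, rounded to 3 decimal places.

2.748 years

Periodic yield y = 0.038. Discount each cash flow and weight by its period:
  t   CF        PV=CF/(1+0.038)^t    t·PV
  1        72.50        69.8459        69.8459
  2        72.50        67.2889       134.5778
  3        72.50        64.8255       194.4765
  4        72.50        62.4523       249.8093
  5        72.50        60.1660       300.8301
  6     2,072.50     1,656.9539     9,941.7232
  Σ                  1,981.5325    10,891.2627
Price P = Σ PV = 1,981.5325.
Macaulay duration = Σ(t·PV) / P = 10,891.2627 / 1,981.5325 = 5.49638 half-year periods.
In years: 5.49638 / 2 = 2.74819 years.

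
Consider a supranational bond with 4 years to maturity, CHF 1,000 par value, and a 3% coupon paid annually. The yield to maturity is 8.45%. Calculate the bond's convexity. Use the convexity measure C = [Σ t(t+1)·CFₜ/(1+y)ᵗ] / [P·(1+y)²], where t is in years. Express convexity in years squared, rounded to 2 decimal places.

15.92

With y = 0.0845:
  t   CF        PV=CF/(1+0.0845)^t    t·PV        t(t+1)·PV
  1        30.00        27.6625        27.6625          55.3250
  2        30.00        25.5072        51.0143         153.0430
  3        30.00        23.5197        70.5592         282.2369
  4     1,030.00       744.5931     2,978.3723      14,891.8617
  Σ                    821.2825     3,127.6084      15,382.4667
P = 821.2825.
Convexity = Σ t(t+1)·PV / [P·(1+y)²] = 15,382.4667 / (821.2825 × 1.176140) = 15.92481.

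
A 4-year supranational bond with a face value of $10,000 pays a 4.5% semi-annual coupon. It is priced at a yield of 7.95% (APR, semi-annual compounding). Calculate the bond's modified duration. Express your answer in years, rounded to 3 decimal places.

3.541 years

Periodic yield y = 0.03975. First find Macaulay duration:
  t   CF        PV=CF/(1+0.03975)^t    t·PV
  1       225.00       216.3982       216.3982
  2       225.00       208.1252       416.2504
  3       225.00       200.1685       600.5055
  4       225.00       192.5160       770.0640
  5       225.00       185.1560       925.7802
  6       225.00       178.0775     1,068.4647
  7       225.00       171.2695     1,198.8865
  8    10,225.00     7,485.6908    59,885.5264
  Σ                  8,837.4016    65,081.8758
P = 8,837.4016; Macaulay duration = 65,081.8758 / 8,837.4016 = 7.36437 half-year periods = 3.68218 years.
Modified duration = D_Mac / (1 + y) = 3.68218 / 1.03975 = 3.54141 years.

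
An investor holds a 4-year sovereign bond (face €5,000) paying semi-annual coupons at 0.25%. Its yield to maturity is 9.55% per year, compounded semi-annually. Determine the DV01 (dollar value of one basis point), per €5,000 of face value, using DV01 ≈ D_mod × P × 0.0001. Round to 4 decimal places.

€1.3226

Periodic yield y = 0.04775.
  t   CF        PV=CF/(1+0.04775)^t    t·PV
  1         6.25         5.9652         5.9652
  2         6.25         5.6933        11.3866
  3         6.25         5.4338        16.3015
  4         6.25         5.1862        20.7448
  5         6.25         4.9498        24.7492
  6         6.25         4.7243        28.3456
  7         6.25         4.5090        31.5627
  8     5,006.25     3,447.0785    27,576.6282
  Σ                  3,483.5401    27,715.6839
P = 3,483.5401; D_Mac = 7.95618 half-year periods = 3.97809 yrs; D_mod = 3.79679 yrs.
DV01 ≈ 3.79679 × 3,483.5401 × 0.0001 = 1.322629.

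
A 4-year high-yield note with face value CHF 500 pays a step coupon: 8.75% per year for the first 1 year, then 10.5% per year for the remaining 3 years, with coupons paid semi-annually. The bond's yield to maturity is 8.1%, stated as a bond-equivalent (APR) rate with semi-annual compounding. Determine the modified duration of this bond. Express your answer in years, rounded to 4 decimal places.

3.3021 years

Periodic yield y = 0.0405. First find Macaulay duration:
  t   CF        PV=CF/(1+0.0405)^t    t·PV
  1       21.875        21.0235        21.0235
  2       21.875        20.2052        40.4105
  3       26.250        23.3025        69.9076
  4       26.250        22.3955        89.5820
  5       26.250        21.5238       107.6190
  6       26.250        20.6860       124.1161
  7       26.250        19.8808       139.1659
  8      526.250       383.0500     3,064.3998
  Σ                    532.0674     3,656.2243
P = 532.0674; Macaulay duration = 3,656.2243 / 532.0674 = 6.87173 half-year periods = 3.43587 years.
Modified duration = D_Mac / (1 + y) = 3.43587 / 1.0405 = 3.30213 years.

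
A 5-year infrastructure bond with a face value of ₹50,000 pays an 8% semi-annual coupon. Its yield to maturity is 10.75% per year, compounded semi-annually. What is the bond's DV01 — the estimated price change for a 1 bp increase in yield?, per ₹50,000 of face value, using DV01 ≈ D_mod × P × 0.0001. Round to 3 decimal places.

₹17.703

Periodic yield y = 0.05375.
  t   CF        PV=CF/(1+0.05375)^t    t·PV
  1     2,000.00     1,897.9834     1,897.9834
  2     2,000.00     1,801.1705     3,602.3410
  3     2,000.00     1,709.2958     5,127.8875
  4     2,000.00     1,622.1075     6,488.4302
  5     2,000.00     1,539.3666     7,696.8330
  6     2,000.00     1,460.8461     8,765.0767
  7     2,000.00     1,386.3308     9,704.3158
  8     2,000.00     1,315.6164    10,524.9316
  9     2,000.00     1,248.5091    11,236.5818
  10   52,000.00    30,805.4436   308,054.4362
  Σ                 44,786.6699   373,098.8171
P = 44,786.6699; D_Mac = 8.33058 half-year periods = 4.16529 yrs; D_mod = 3.95282 yrs.
DV01 ≈ 3.95282 × 44,786.6699 × 0.0001 = 17.703384.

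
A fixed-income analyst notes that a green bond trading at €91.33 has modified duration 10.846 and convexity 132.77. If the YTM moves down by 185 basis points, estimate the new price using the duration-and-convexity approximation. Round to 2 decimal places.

€111.73

Duration effect: -D_mod·Δy = -10.846 × (-0.0185) = +0.200651
Convexity effect: ½·C·(Δy)² = 0.5 × 132.77 × (-0.0185)² = +0.02272026625
ΔP/P ≈ +0.200651 + 0.02272026625 = +0.22337126625
New price ≈ 91.33 × (1 + 0.22337126625) = 111.7304977466125.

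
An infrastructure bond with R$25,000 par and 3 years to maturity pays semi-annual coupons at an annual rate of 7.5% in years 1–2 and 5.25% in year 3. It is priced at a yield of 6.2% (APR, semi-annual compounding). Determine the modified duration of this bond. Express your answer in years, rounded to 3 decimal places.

Periodic yield y = 0.031. First find Macaulay duration:
  t   CF        PV=CF/(1+0.031)^t    t·PV
  1       937.50       909.3113       909.3113
  2       937.50       881.9703     1,763.9405
  3       937.50       855.4513     2,566.3538
  4       937.50       829.7297     3,318.9186
  5       656.25       563.3470     2,816.7350
  6    25,656.25    21,361.9644   128,171.7864
  Σ                 25,401.7740   139,547.0458
P = 25,401.7740; Macaulay duration = 139,547.0458 / 25,401.7740 = 5.49359 half-year periods = 2.74680 years.
Modified duration = D_Mac / (1 + y) = 2.74680 / 1.031 = 2.66421 years.

2.664 years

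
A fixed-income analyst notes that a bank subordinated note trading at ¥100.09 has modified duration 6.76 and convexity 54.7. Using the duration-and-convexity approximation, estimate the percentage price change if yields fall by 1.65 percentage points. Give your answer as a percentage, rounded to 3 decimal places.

Duration effect: -D_mod·Δy = -6.76 × (-0.0165) = +0.111540
Convexity effect: ½·C·(Δy)² = 0.5 × 54.7 × (-0.0165)² = +0.0074460375
ΔP/P ≈ +0.111540 + 0.0074460375 = +0.1189860375
= +11.89860375%.

+11.899%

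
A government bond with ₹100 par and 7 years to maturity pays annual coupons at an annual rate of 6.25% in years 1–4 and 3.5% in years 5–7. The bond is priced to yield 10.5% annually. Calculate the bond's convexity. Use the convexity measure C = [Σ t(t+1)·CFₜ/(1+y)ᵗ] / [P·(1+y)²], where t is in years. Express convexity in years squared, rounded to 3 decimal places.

With y = 0.105:
  t   CF        PV=CF/(1+0.105)^t    t·PV        t(t+1)·PV
  1         6.25         5.6561         5.6561          11.3122
  2         6.25         5.1187        10.2373          30.7119
  3         6.25         4.6323        13.8968          55.5872
  4         6.25         4.1921        16.7684          83.8419
  5         3.50         2.1245        10.6225          63.7350
  6         3.50         1.9226        11.5357          80.7502
  7       103.50        51.4523       360.1658       2,881.3262
  Σ                     75.0985       428.8826       3,207.2645
P = 75.0985.
Convexity = Σ t(t+1)·PV / [P·(1+y)²] = 3,207.2645 / (75.0985 × 1.221025) = 34.97671.

34.977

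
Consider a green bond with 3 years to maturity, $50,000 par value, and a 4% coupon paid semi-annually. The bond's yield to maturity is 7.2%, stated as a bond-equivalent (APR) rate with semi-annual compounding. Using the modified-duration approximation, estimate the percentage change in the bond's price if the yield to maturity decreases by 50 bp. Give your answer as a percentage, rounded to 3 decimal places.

+1.375%

Periodic yield y = 0.036. Modified duration first:
  t   CF        PV=CF/(1+0.036)^t    t·PV
  1     1,000.00       965.2510       965.2510
  2     1,000.00       931.7094     1,863.4189
  3     1,000.00       899.3334     2,698.0003
  4     1,000.00       868.0825     3,472.3298
  5     1,000.00       837.9174     4,189.5871
  6    51,000.00    41,248.8309   247,492.9852
  Σ                 45,751.1246   260,681.5722
P = 45,751.1246; D_Mac = 5.69782 half-year periods = 2.84891 yrs; D_mod = 2.84891/(1+0.036) = 2.74991 yrs.
ΔP/P ≈ -D_mod · Δy = -2.74991 × (-0.005) = +0.013750 = +1.3750%.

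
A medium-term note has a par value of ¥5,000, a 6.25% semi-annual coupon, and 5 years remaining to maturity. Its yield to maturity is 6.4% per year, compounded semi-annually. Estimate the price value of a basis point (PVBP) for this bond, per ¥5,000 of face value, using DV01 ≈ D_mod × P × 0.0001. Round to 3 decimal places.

¥2.103

Periodic yield y = 0.032.
  t   CF        PV=CF/(1+0.032)^t    t·PV
  1       156.25       151.4050       151.4050
  2       156.25       146.7103       293.4206
  3       156.25       142.1612       426.4835
  4       156.25       137.7531       551.0122
  5       156.25       133.4816       667.4082
  6       156.25       129.3427       776.0561
  7       156.25       125.3321       877.3244
  8       156.25       121.4458       971.5663
  9       156.25       117.6800     1,059.1202
  10    5,156.25     3,763.0240    37,630.2404
  Σ                  4,968.3358    43,404.0369
P = 4,968.3358; D_Mac = 8.73613 half-year periods = 4.36807 yrs; D_mod = 4.23262 yrs.
DV01 ≈ 4.23262 × 4,968.3358 × 0.0001 = 2.102909.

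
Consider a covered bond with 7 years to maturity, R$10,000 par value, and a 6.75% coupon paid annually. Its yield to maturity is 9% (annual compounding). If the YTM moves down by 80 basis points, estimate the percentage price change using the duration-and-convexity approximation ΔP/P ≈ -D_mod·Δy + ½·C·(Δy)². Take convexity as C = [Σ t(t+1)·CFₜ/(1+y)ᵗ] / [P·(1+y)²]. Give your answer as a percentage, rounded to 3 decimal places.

With y = 0.09:
  t   CF        PV=CF/(1+0.09)^t    t·PV        t(t+1)·PV
  1       675.00       619.2661       619.2661       1,238.5321
  2       675.00       568.1340     1,136.2680       3,408.8040
  3       675.00       521.2238     1,563.6715       6,254.6862
  4       675.00       478.1870     1,912.7481       9,563.7403
  5       675.00       438.7037     2,193.5184      13,161.1106
  6       675.00       402.4804     2,414.8827      16,904.1787
  7    10,675.00     5,839.5906    40,877.1339     327,017.0716
  Σ                  8,867.5856    50,717.4887     377,548.1235
P = 8,867.5856; D_Mac = 5.71942 yrs; D_mod = 5.24718 yrs; C = 35.83554.
Duration effect: -5.24718 × (-0.008) = +0.041977
Convexity effect: 0.5 × 35.83554 × (-0.008)² = +0.0011467
ΔP/P ≈ +0.041977 + 0.0011467 = +0.043124 = +4.3124%.

+4.312%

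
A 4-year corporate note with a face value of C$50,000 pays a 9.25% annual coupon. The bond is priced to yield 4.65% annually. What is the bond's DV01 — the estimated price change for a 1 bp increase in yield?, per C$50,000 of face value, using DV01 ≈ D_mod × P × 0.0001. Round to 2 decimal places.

Periodic yield y = 0.0465.
  t   CF        PV=CF/(1+0.0465)^t    t·PV
  1     4,625.00     4,419.4935     4,419.4935
  2     4,625.00     4,223.1185     8,446.2371
  3     4,625.00     4,035.4692    12,106.4077
  4    54,625.00    45,544.3512   182,177.4046
  Σ                 58,222.4325   207,149.5429
P = 58,222.4325; D_Mac = 3.55790 yrs; D_mod = 3.39981 yrs.
DV01 ≈ 3.39981 × 58,222.4325 × 0.0001 = 19.794510.

C$19.79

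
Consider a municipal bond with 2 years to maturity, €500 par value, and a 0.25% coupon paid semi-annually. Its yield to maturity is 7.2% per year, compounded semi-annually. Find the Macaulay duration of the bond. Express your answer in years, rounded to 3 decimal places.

1.996 years

Periodic yield y = 0.036. Discount each cash flow and weight by its period:
  t   CF        PV=CF/(1+0.036)^t    t·PV
  1        0.625         0.6033         0.6033
  2        0.625         0.5823         1.1646
  3        0.625         0.5621         1.6863
  4      500.625       434.5838     1,738.3351
  Σ                    436.3315     1,741.7893
Price P = Σ PV = 436.3315.
Macaulay duration = Σ(t·PV) / P = 1,741.7893 / 436.3315 = 3.99189 half-year periods.
In years: 3.99189 / 2 = 1.99595 years.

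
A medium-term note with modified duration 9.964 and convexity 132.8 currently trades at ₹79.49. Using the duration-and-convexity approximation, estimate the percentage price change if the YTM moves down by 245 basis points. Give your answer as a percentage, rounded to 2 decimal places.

Duration effect: -D_mod·Δy = -9.964 × (-0.0245) = +0.244118
Convexity effect: ½·C·(Δy)² = 0.5 × 132.8 × (-0.0245)² = +0.0398566
ΔP/P ≈ +0.244118 + 0.0398566 = +0.2839746
= +28.39746%.

+28.40%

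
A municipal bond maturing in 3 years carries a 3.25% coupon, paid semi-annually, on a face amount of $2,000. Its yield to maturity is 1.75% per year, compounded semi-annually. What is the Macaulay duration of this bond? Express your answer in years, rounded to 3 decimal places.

Periodic yield y = 0.00875. Discount each cash flow and weight by its period:
  t   CF        PV=CF/(1+0.00875)^t    t·PV
  1        32.50        32.2181        32.2181
  2        32.50        31.9386        63.8773
  3        32.50        31.6616        94.9848
  4        32.50        31.3870       125.5478
  5        32.50        31.1147       155.5735
  6     2,032.50     1,928.9869    11,573.9211
  Σ                  2,087.3068    12,046.1226
Price P = Σ PV = 2,087.3068.
Macaulay duration = Σ(t·PV) / P = 12,046.1226 / 2,087.3068 = 5.77113 half-year periods.
In years: 5.77113 / 2 = 2.88557 years.

2.886 years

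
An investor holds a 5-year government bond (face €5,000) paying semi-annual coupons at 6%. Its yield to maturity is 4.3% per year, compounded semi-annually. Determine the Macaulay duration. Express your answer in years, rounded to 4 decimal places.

4.4190 years

Periodic yield y = 0.0215. Discount each cash flow and weight by its period:
  t   CF        PV=CF/(1+0.0215)^t    t·PV
  1       150.00       146.8429       146.8429
  2       150.00       143.7522       287.5044
  3       150.00       140.7266       422.1798
  4       150.00       137.7646       551.0586
  5       150.00       134.8650       674.3252
  6       150.00       132.0265       792.1589
  7       150.00       129.2477       904.7336
  8       150.00       126.5273     1,012.2185
  9       150.00       123.8642     1,114.7781
  10    5,150.00     4,163.1640    41,631.6400
  Σ                  5,378.7810    47,537.4399
Price P = Σ PV = 5,378.7810.
Macaulay duration = Σ(t·PV) / P = 47,537.4399 / 5,378.7810 = 8.83796 half-year periods.
In years: 8.83796 / 2 = 4.41898 years.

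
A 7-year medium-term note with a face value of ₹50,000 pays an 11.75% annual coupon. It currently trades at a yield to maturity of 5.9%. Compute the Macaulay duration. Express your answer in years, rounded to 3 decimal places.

5.399 years

Periodic yield y = 0.059. Discount each cash flow and weight by its year:
  t   CF        PV=CF/(1+0.059)^t    t·PV
  1     5,875.00     5,547.6865     5,547.6865
  2     5,875.00     5,238.6086    10,477.2172
  3     5,875.00     4,946.7503    14,840.2510
  4     5,875.00     4,671.1523    18,684.6093
  5     5,875.00     4,410.9087    22,054.5436
  6     5,875.00     4,165.1640    24,990.9842
  7    55,875.00    37,406.3915   261,844.7408
  Σ                 66,386.6620   358,440.0326
Price P = Σ PV = 66,386.6620.
Macaulay duration = Σ(t·PV) / P = 358,440.0326 / 66,386.6620 = 5.39928 years.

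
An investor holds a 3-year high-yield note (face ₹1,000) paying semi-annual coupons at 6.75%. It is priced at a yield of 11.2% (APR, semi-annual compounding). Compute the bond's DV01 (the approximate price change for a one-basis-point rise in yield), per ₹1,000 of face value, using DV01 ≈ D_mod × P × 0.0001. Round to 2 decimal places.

Periodic yield y = 0.056.
  t   CF        PV=CF/(1+0.056)^t    t·PV
  1        33.75        31.9602        31.9602
  2        33.75        30.2654        60.5307
  3        33.75        28.6604        85.9812
  4        33.75        27.1405       108.5621
  5        33.75        25.7012       128.5062
  6     1,033.75       745.4732     4,472.8390
  Σ                    889.2009     4,888.3794
P = 889.2009; D_Mac = 5.49750 half-year periods = 2.74875 yrs; D_mod = 2.60298 yrs.
DV01 ≈ 2.60298 × 889.2009 × 0.0001 = 0.231457.

₹0.23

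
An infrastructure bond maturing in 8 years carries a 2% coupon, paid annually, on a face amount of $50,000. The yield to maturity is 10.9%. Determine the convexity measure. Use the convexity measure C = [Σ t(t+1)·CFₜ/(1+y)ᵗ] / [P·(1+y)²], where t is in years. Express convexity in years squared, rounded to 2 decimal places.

51.20

With y = 0.109:
  t   CF        PV=CF/(1+0.109)^t    t·PV        t(t+1)·PV
  1     1,000.00       901.7133       901.7133       1,803.4265
  2     1,000.00       813.0868     1,626.1736       4,878.5208
  3     1,000.00       733.1711     2,199.5134       8,798.0537
  4     1,000.00       661.1101     2,644.4405      13,222.2027
  5     1,000.00       596.1318     2,980.6589      17,883.9532
  6     1,000.00       537.5399     3,225.2395      22,576.6767
  7     1,000.00       484.7069     3,392.9481      27,143.5848
  8    51,000.00    22,290.3972   178,323.1774   1,604,908.5966
  Σ                 27,017.8571   195,293.8647   1,701,215.0150
P = 27,017.8571.
Convexity = Σ t(t+1)·PV / [P·(1+y)²] = 1,701,215.0150 / (27,017.8571 × 1.229881) = 51.19708.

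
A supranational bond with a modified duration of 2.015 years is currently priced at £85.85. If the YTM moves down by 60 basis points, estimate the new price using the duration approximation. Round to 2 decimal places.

£86.89

Duration approximation: ΔP/P ≈ -D_mod · Δy = -2.015 × (-0.006) = +0.012090.
New price ≈ 85.85 × (1 + 0.012090) = 86.8879265.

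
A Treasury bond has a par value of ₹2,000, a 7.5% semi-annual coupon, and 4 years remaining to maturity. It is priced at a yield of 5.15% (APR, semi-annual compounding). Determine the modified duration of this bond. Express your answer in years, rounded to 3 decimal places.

Periodic yield y = 0.02575. First find Macaulay duration:
  t   CF        PV=CF/(1+0.02575)^t    t·PV
  1        75.00        73.1172        73.1172
  2        75.00        71.2817       142.5635
  3        75.00        69.4923       208.4769
  4        75.00        67.7478       270.9912
  5        75.00        66.0471       330.2354
  6        75.00        64.3891       386.3344
  7        75.00        62.7727       439.4087
  8     2,075.00     1,693.1128    13,544.9025
  Σ                  2,167.9607    15,396.0297
P = 2,167.9607; Macaulay duration = 15,396.0297 / 2,167.9607 = 7.10162 half-year periods = 3.55081 years.
Modified duration = D_Mac / (1 + y) = 3.55081 / 1.02575 = 3.46167 years.

3.462 years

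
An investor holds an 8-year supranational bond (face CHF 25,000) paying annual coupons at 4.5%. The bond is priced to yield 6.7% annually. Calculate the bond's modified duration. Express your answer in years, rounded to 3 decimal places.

Periodic yield y = 0.067. First find Macaulay duration:
  t   CF        PV=CF/(1+0.067)^t    t·PV
  1     1,125.00     1,054.3580     1,054.3580
  2     1,125.00       988.1518     1,976.3037
  3     1,125.00       926.1029     2,778.3088
  4     1,125.00       867.9503     3,471.8011
  5     1,125.00       813.4492     4,067.2459
  6     1,125.00       762.3704     4,574.2222
  7     1,125.00       714.4989     5,001.4926
  8    26,125.00    15,550.3778   124,403.0221
  Σ                 21,677.2593   147,326.7544
P = 21,677.2593; Macaulay duration = 147,326.7544 / 21,677.2593 = 6.79637 years.
Modified duration = D_Mac / (1 + y) = 6.79637 / 1.067 = 6.36961 years.

6.370 years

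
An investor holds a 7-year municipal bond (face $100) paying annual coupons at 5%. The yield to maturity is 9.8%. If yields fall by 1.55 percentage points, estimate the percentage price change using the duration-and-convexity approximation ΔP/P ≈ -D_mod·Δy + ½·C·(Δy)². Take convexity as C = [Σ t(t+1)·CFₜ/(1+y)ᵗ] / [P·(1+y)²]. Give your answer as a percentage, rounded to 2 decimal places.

With y = 0.098:
  t   CF        PV=CF/(1+0.098)^t    t·PV        t(t+1)·PV
  1         5.00         4.5537         4.5537           9.1075
  2         5.00         4.1473         8.2946          24.8838
  3         5.00         3.7771        11.3314          45.3257
  4         5.00         3.4400        13.7601          68.8003
  5         5.00         3.1330        15.6649          93.9895
  6         5.00         2.8534        17.1201         119.8410
  7       105.00        54.5724       382.0067       3,056.0534
  Σ                     76.4769       452.7316       3,418.0012
P = 76.4769; D_Mac = 5.91985 yrs; D_mod = 5.39148 yrs; C = 37.07125.
Duration effect: -5.39148 × (-0.0155) = +0.083568
Convexity effect: 0.5 × 37.07125 × (-0.0155)² = +0.0044532
ΔP/P ≈ +0.083568 + 0.0044532 = +0.088021 = +8.8021%.

+8.80%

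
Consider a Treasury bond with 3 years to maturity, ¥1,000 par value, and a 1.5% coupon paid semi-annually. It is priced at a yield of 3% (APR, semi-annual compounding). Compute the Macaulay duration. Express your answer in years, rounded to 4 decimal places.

2.9432 years

Periodic yield y = 0.015. Discount each cash flow and weight by its period:
  t   CF        PV=CF/(1+0.015)^t    t·PV
  1         7.50         7.3892         7.3892
  2         7.50         7.2800        14.5599
  3         7.50         7.1724        21.5171
  4         7.50         7.0664        28.2655
  5         7.50         6.9620        34.8098
  6     1,007.50       921.4013     5,528.4076
  Σ                    957.2711     5,634.9491
Price P = Σ PV = 957.2711.
Macaulay duration = Σ(t·PV) / P = 5,634.9491 / 957.2711 = 5.88647 half-year periods.
In years: 5.88647 / 2 = 2.94324 years.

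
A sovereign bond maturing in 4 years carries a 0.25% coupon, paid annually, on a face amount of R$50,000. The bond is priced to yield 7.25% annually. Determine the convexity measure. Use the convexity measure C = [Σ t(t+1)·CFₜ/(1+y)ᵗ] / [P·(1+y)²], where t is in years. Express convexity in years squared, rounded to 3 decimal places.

17.287

With y = 0.0725:
  t   CF        PV=CF/(1+0.0725)^t    t·PV        t(t+1)·PV
  1       125.00       116.5501       116.5501         233.1002
  2       125.00       108.6714       217.3429         652.0286
  3       125.00       101.3253       303.9760       1,215.9042
  4    50,125.00    37,884.8160   151,539.2640     757,696.3198
  Σ                 38,211.3629   152,177.1330     759,797.3529
P = 38,211.3629.
Convexity = Σ t(t+1)·PV / [P·(1+y)²] = 759,797.3529 / (38,211.3629 × 1.150256) = 17.28664.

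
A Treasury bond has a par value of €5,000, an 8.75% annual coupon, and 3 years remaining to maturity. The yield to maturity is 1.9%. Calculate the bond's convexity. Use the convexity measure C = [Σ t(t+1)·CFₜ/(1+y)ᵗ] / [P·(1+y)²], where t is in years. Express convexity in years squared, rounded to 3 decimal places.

10.460

With y = 0.019:
  t   CF        PV=CF/(1+0.019)^t    t·PV        t(t+1)·PV
  1       437.50       429.3425       429.3425         858.6850
  2       437.50       421.3371       842.6742       2,528.0225
  3     5,437.50     5,138.9775    15,416.9326      61,667.7302
  Σ                  5,989.6571    16,688.9492      65,054.4378
P = 5,989.6571.
Convexity = Σ t(t+1)·PV / [P·(1+y)²] = 65,054.4378 / (5,989.6571 × 1.038361) = 10.45988.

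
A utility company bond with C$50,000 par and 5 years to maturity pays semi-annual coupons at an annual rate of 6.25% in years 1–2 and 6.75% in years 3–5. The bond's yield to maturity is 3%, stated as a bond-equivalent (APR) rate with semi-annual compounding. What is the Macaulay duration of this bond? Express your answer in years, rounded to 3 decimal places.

4.413 years

Periodic yield y = 0.015. Discount each cash flow and weight by its period:
  t   CF        PV=CF/(1+0.015)^t    t·PV
  1     1,562.50     1,539.4089     1,539.4089
  2     1,562.50     1,516.6590     3,033.3180
  3     1,562.50     1,494.2453     4,482.7359
  4     1,562.50     1,472.1629     5,888.6514
  5     1,687.50     1,566.4393     7,832.1965
  6     1,687.50     1,543.2899     9,259.7397
  7     1,687.50     1,520.4827    10,643.3790
  8     1,687.50     1,498.0125    11,984.1002
  9     1,687.50     1,475.8744    13,282.8696
  10   51,687.50    44,537.4250   445,374.2504
  Σ                 58,163.9999   513,320.6496
Price P = Σ PV = 58,163.9999.
Macaulay duration = Σ(t·PV) / P = 513,320.6496 / 58,163.9999 = 8.82540 half-year periods.
In years: 8.82540 / 2 = 4.41270 years.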